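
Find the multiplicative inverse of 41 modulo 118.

95

gcd(118, 41):
  118 = 2*41 + 36
  41 = 1*36 + 5
  36 = 7*5 + 1
  5 = 5*1
so gcd(118, 41) = 1.
Back-substitute for Bézout coefficients:
  1 = 36 - 7*5
  ... = 41*(-23) + 118*(8)
So 41*-23 ≡ 1 (mod 118), and -23 mod 118 = 95.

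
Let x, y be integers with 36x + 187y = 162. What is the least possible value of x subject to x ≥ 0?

98

gcd(187, 36) = 1  (187 = 5·36 + 7, 36 = 5·7 + 1, 7 = 7·1).
1 divides 162, so solutions exist.
Back-substituting, 36·(26) + 187·(-5) = 1.
Scale by 162/1 = 162: (x₀, y₀) = (4212, -810).
General solution: x = 4212 + 187t, y = -810 - 36t for integer t.
x ≥ 0: smallest is 4212 mod 187 = 98 (at t = -22), with y = -18.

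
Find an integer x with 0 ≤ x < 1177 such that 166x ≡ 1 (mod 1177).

gcd(1177, 166) = 1  (1177 = 7×166 + 15, 166 = 11×15 + 1, 15 = 15×1).
Back-substituting, 166×(78) + 1177×(-11) = 1.
So 166×78 ≡ 1 (mod 1177), and 78 mod 1177 = 78.

78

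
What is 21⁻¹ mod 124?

gcd(124, 21) = 1.
By Bézout, 21*(-59) + 124*(10) = 1.
So 21*-59 ≡ 1 (mod 124), and -59 mod 124 = 65.

65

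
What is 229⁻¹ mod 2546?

gcd(2546, 229) = 1  (2546 = 11×229 + 27, 229 = 8×27 + 13, 27 = 2×13 + 1, 13 = 13×1).
Back-substituting, 229×(-189) + 2546×(17) = 1.
So 229×-189 ≡ 1 (mod 2546), and -189 mod 2546 = 2357.

2357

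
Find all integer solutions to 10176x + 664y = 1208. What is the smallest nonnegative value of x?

64

gcd(10176, 664) = 8  (10176 = 15·664 + 216, 664 = 3·216 + 16, 216 = 13·16 + 8, 16 = 2·8).
8 divides 1208, so solutions exist.
Back-substituting, 10176·(40) + 664·(-613) = 8.
Scale by 1208/8 = 151: (x₀, y₀) = (6040, -92563).
General solution: x = 6040 + 83t, y = -92563 - 1272t for integer t.
x ≥ 0: smallest is 6040 mod 83 = 64 (at t = -72), with y = -979.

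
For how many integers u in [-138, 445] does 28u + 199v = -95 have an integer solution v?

3

gcd(199, 28) = 1.
By Bézout, 28·(64) + 199·(-9) = 1.
Particular solution: (89, -13).
General solution: u = 89 + 199t, v = -13 - 28t for integer t.
-138 ≤ 89 + 199t ≤ 445 gives t ∈ [-1, 1], which is 3 values.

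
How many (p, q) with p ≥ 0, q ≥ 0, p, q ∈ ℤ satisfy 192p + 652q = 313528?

10

gcd(652, 192) = 4.
By Bézout, 192×(17) + 652×(-5) = 4.
One solution: (132, 442).
General: p = 132 + 163t, q = 442 - 48t.
p ≥ 0 ⇒ t ≥ 0; q ≥ 0 ⇒ t ≤ 9. So t ∈ [0, 9]: 10 solutions.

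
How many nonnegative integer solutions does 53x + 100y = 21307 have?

gcd(100, 53) = 1.
By Bézout, 53·(17) + 100·(-9) = 1.
One solution: (19, 203).
General: x = 19 + 100t, y = 203 - 53t.
x ≥ 0 ⇒ t ≥ 0; y ≥ 0 ⇒ t ≤ 3. So t ∈ [0, 3]: 4 solutions.

4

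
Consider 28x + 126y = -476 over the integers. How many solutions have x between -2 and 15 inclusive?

2

gcd(126, 28) = 14  (126 = 4×28 + 14, 28 = 2×14).
Back-substituting, 28×(-4) + 126×(1) = 14.
Scale by -34: particular solution (136, -34); reduce x mod 9: (1, -4).
General solution: x = 1 + 9t, y = -4 - 2t for integer t.
-2 ≤ 1 + 9t ≤ 15 gives t ∈ [0, 1], which is 2 values.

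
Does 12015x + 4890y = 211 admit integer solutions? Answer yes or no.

no

gcd(12015, 4890) = 15  (12015 = 2*4890 + 2235, 4890 = 2*2235 + 420, 2235 = 5*420 + 135, 420 = 3*135 + 15, 135 = 9*15).
15 does not divide 211 (remainder 1), so no integer solutions.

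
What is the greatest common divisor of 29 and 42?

1

gcd(42, 29):
  42 = 1*29 + 13
  29 = 2*13 + 3
  13 = 4*3 + 1
  3 = 3*1
so gcd(42, 29) = 1.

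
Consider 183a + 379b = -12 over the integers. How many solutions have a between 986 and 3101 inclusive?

gcd(379, 183):
  379 = 2*183 + 13
  183 = 14*13 + 1
  13 = 13*1
so gcd(379, 183) = 1.
Back-substitute for Bézout coefficients:
  1 = 183 - 14*13
  ... = 183*(29) + 379*(-14)
Scale by -12: particular solution (-348, 168); reduce a mod 379: (31, -15).
General solution: a = 31 + 379t, b = -15 - 183t for integer t.
986 ≤ 31 + 379t ≤ 3101 gives t ∈ [3, 8], which is 6 values.

6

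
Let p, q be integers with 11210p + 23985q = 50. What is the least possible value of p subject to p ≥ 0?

3295

gcd(23985, 11210):
  23985 = 2*11210 + 1565
  11210 = 7*1565 + 255
  1565 = 6*255 + 35
  255 = 7*35 + 10
  35 = 3*10 + 5
  10 = 2*5
so gcd(23985, 11210) = 5.
5 divides 50, so solutions exist.
Back-substitute for Bézout coefficients:
  5 = 35 - 3*10
  ... = 11210*(-2069) + 23985*(967)
Scale by 50/5 = 10: (p₀, q₀) = (-20690, 9670).
General solution: p = -20690 + 4797t, q = 9670 - 2242t for integer t.
p ≥ 0: smallest is -20690 mod 4797 = 3295 (at t = 5), with q = -1540.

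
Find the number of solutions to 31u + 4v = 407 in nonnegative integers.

4

gcd(31, 4) = 1.
By Bézout, 31·(-1) + 4·(8) = 1.
One solution: (1, 94).
General: u = 1 + 4t, v = 94 - 31t.
u ≥ 0 ⇒ t ≥ 0; v ≥ 0 ⇒ t ≤ 3. So t ∈ [0, 3]: 4 solutions.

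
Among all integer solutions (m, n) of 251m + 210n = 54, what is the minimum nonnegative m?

gcd(251, 210):
  251 = 1*210 + 41
  210 = 5*41 + 5
  41 = 8*5 + 1
  5 = 5*1
so gcd(251, 210) = 1.
1 divides 54, so solutions exist.
Back-substitute for Bézout coefficients:
  1 = 41 - 8*5
  ... = 251*(41) + 210*(-49)
Scale by 54/1 = 54: (m₀, n₀) = (2214, -2646).
General solution: m = 2214 + 210t, n = -2646 - 251t for integer t.
m ≥ 0: smallest is 2214 mod 210 = 114 (at t = -10), with n = -136.

114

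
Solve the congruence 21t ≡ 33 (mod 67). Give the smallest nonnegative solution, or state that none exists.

gcd(67, 21):
  67 = 3×21 + 4
  21 = 5×4 + 1
  4 = 4×1
so gcd(67, 21) = 1.
1 divides 33, so solutions exist.
Back-substitute for Bézout coefficients:
  1 = 21 - 5×4
  ... = 21×(16) + 67×(-5)
So 21×(16) ≡ 1 (mod 67); multiply by 33: t ≡ 528 (mod 67).
Smallest nonnegative: t = 528 mod 67 = 59.

59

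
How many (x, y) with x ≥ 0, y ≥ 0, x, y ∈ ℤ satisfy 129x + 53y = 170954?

25

gcd(129, 53):
  129 = 2·53 + 23
  53 = 2·23 + 7
  23 = 3·7 + 2
  7 = 3·2 + 1
  2 = 2·1
so gcd(129, 53) = 1.
Back-substitute for Bézout coefficients:
  1 = 7 - 3·2
  ... = 129·(-23) + 53·(56)
Scale by 170954: one solution is (-3931942, 9573424). Reduce x mod 53: (22, 3172).
General: x = 22 + 53t, y = 3172 - 129t.
x ≥ 0 ⇒ t ≥ 0; y ≥ 0 ⇒ t ≤ 24. So t ∈ [0, 24]: 25 solutions.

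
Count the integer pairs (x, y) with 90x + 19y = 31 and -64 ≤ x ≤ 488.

29

gcd(90, 19):
  90 = 4*19 + 14
  19 = 1*14 + 5
  14 = 2*5 + 4
  5 = 1*4 + 1
  4 = 4*1
so gcd(90, 19) = 1.
Back-substitute for Bézout coefficients:
  1 = 5 - 1*4
  ... = 90*(-4) + 19*(19)
Scale by 31: particular solution (-124, 589); reduce x mod 19: (9, -41).
General solution: x = 9 + 19t, y = -41 - 90t for integer t.
-64 ≤ 9 + 19t ≤ 488 gives t ∈ [-3, 25], which is 29 values.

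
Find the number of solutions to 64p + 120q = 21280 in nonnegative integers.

gcd(120, 64) = 8.
By Bézout, 64×(2) + 120×(-1) = 8.
One solution: (10, 172).
General: p = 10 + 15t, q = 172 - 8t.
p ≥ 0 ⇒ t ≥ 0; q ≥ 0 ⇒ t ≤ 21. So t ∈ [0, 21]: 22 solutions.

22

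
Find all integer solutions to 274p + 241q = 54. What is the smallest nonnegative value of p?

155

gcd(274, 241):
  274 = 1*241 + 33
  241 = 7*33 + 10
  33 = 3*10 + 3
  10 = 3*3 + 1
  3 = 3*1
so gcd(274, 241) = 1.
1 divides 54, so solutions exist.
Back-substitute for Bézout coefficients:
  1 = 10 - 3*3
  ... = 274*(-73) + 241*(83)
Scale by 54/1 = 54: (p₀, q₀) = (-3942, 4482).
General solution: p = -3942 + 241t, q = 4482 - 274t for integer t.
p ≥ 0: smallest is -3942 mod 241 = 155 (at t = 17), with q = -176.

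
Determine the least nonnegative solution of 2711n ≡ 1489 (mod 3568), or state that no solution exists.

119

gcd(3568, 2711):
  3568 = 1*2711 + 857
  2711 = 3*857 + 140
  857 = 6*140 + 17
  140 = 8*17 + 4
  17 = 4*4 + 1
  4 = 4*1
so gcd(3568, 2711) = 1.
1 divides 1489, so solutions exist.
Back-substitute for Bézout coefficients:
  1 = 17 - 4*4
  ... = 2711*(-841) + 3568*(639)
So 2711*(-841) ≡ 1 (mod 3568); multiply by 1489: n ≡ -1252249 (mod 3568).
Smallest nonnegative: n = -1252249 mod 3568 = 119.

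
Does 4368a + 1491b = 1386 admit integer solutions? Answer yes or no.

gcd(4368, 1491) = 21  (4368 = 2·1491 + 1386, 1491 = 1·1386 + 105, 1386 = 13·105 + 21, 105 = 5·21).
21 divides 1386, so integer solutions exist.

yes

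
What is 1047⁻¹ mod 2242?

gcd(2242, 1047) = 1.
By Bézout, 1047×(409) + 2242×(-191) = 1.
So 1047×409 ≡ 1 (mod 2242), and 409 mod 2242 = 409.

409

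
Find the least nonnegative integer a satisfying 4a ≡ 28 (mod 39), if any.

gcd(39, 4) = 1  (39 = 9*4 + 3, 4 = 1*3 + 1, 3 = 3*1).
1 divides 28, so solutions exist.
Back-substituting, 4*(10) + 39*(-1) = 1.
So 4*(10) ≡ 1 (mod 39); multiply by 28: a ≡ 280 (mod 39).
Smallest nonnegative: a = 280 mod 39 = 7.

7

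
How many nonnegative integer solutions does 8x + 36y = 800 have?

12

gcd(36, 8):
  36 = 4*8 + 4
  8 = 2*4
so gcd(36, 8) = 4.
Back-substitute for Bézout coefficients:
  4 = 36 - 4*8
  ... = 8*(-4) + 36*(1)
Scale by 200: one solution is (-800, 200). Reduce x mod 9: (1, 22).
General: x = 1 + 9t, y = 22 - 2t.
x ≥ 0 ⇒ t ≥ 0; y ≥ 0 ⇒ t ≤ 11. So t ∈ [0, 11]: 12 solutions.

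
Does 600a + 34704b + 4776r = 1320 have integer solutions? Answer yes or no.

gcd(34704, 600) = 24.
gcd(24, 4776) = 24.
24 divides 1320, so integer solutions exist.

yes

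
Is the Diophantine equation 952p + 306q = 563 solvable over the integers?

no

gcd(952, 306) = 34.
34 does not divide 563 (remainder 19), so no integer solutions.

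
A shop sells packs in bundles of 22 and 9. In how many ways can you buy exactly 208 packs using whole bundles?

1

Need nonnegative integers with 22j + 9k = 208.
gcd(22, 9) = 1, and 22·(-2) + 9·(5) = 1.
So (j₀, k₀) = (-416, 1040); general j = -416 + 9t, k = 1040 - 22t.
j ≥ 0 ⇒ t ≥ 47; k ≥ 0 ⇒ t ≤ 47. That's 1 value of t.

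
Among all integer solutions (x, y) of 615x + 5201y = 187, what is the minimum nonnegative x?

3789

gcd(5201, 615) = 1.
1 divides 187, so solutions exist.
By Bézout, 615·(-981) + 5201·(116) = 1.
Scale by 187/1 = 187: (x₀, y₀) = (-183447, 21692).
General solution: x = -183447 + 5201t, y = 21692 - 615t for integer t.
x ≥ 0: smallest is -183447 mod 5201 = 3789 (at t = 36), with y = -448.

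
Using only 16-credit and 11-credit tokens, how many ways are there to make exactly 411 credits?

3

Need nonnegative integers with 16j + 11k = 411.
gcd(16, 11) = 1, and 16·(-2) + 11·(3) = 1.
So (j₀, k₀) = (-822, 1233); general j = -822 + 11t, k = 1233 - 16t.
j ≥ 0 ⇒ t ≥ 75; k ≥ 0 ⇒ t ≤ 77. That's 3 values of t.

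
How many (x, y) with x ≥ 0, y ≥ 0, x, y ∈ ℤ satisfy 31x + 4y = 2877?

gcd(31, 4) = 1.
By Bézout, 31*(-1) + 4*(8) = 1.
One solution: (3, 696).
General: x = 3 + 4t, y = 696 - 31t.
x ≥ 0 ⇒ t ≥ 0; y ≥ 0 ⇒ t ≤ 22. So t ∈ [0, 22]: 23 solutions.

23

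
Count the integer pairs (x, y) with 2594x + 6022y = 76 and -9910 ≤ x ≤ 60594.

23

gcd(6022, 2594) = 2.
By Bézout, 2594×(982) + 6022×(-423) = 2.
Particular solution: (1184, -510).
General solution: x = 1184 + 3011t, y = -510 - 1297t for integer t.
-9910 ≤ 1184 + 3011t ≤ 60594 gives t ∈ [-3, 19], which is 23 values.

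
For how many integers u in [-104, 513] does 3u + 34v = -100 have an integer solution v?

18

gcd(34, 3):
  34 = 11×3 + 1
  3 = 3×1
so gcd(34, 3) = 1.
Back-substitute for Bézout coefficients:
  1 = 34 - 11×3
  ... = 3×(-11) + 34×(1)
Scale by -100: particular solution (1100, -100); reduce u mod 34: (12, -4).
General solution: u = 12 + 34t, v = -4 - 3t for integer t.
-104 ≤ 12 + 34t ≤ 513 gives t ∈ [-3, 14], which is 18 values.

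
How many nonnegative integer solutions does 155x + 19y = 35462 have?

gcd(155, 19):
  155 = 8×19 + 3
  19 = 6×3 + 1
  3 = 3×1
so gcd(155, 19) = 1.
Back-substitute for Bézout coefficients:
  1 = 19 - 6×3
  ... = 155×(-6) + 19×(49)
Scale by 35462: one solution is (-212772, 1737638). Reduce x mod 19: (9, 1793).
General: x = 9 + 19t, y = 1793 - 155t.
x ≥ 0 ⇒ t ≥ 0; y ≥ 0 ⇒ t ≤ 11. So t ∈ [0, 11]: 12 solutions.

12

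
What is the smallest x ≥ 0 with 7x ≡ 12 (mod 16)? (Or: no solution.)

gcd(16, 7):
  16 = 2*7 + 2
  7 = 3*2 + 1
  2 = 2*1
so gcd(16, 7) = 1.
1 divides 12, so solutions exist.
Back-substitute for Bézout coefficients:
  1 = 7 - 3*2
  ... = 7*(7) + 16*(-3)
So 7*(7) ≡ 1 (mod 16); multiply by 12: x ≡ 84 (mod 16).
Smallest nonnegative: x = 84 mod 16 = 4.

4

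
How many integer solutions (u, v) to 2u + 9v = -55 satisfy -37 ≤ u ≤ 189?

gcd(9, 2) = 1  (9 = 4·2 + 1, 2 = 2·1).
Back-substituting, 2·(-4) + 9·(1) = 1.
Scale by -55: particular solution (220, -55); reduce u mod 9: (4, -7).
General solution: u = 4 + 9t, v = -7 - 2t for integer t.
-37 ≤ 4 + 9t ≤ 189 gives t ∈ [-4, 20], which is 25 values.

25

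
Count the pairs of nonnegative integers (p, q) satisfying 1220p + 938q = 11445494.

gcd(1220, 938) = 2.
By Bézout, 1220*(-153) + 938*(199) = 2.
One solution: (30, 12163).
General: p = 30 + 469t, q = 12163 - 610t.
p ≥ 0 ⇒ t ≥ 0; q ≥ 0 ⇒ t ≤ 19. So t ∈ [0, 19]: 20 solutions.

20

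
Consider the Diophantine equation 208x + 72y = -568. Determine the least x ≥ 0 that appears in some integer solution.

8

gcd(208, 72):
  208 = 2·72 + 64
  72 = 1·64 + 8
  64 = 8·8
so gcd(208, 72) = 8.
8 divides -568, so solutions exist.
Back-substitute for Bézout coefficients:
  8 = 72 - 1·64
  ... = 208·(-1) + 72·(3)
Scale by -568/8 = -71: (x₀, y₀) = (71, -213).
General solution: x = 71 + 9t, y = -213 - 26t for integer t.
x ≥ 0: smallest is 71 mod 9 = 8 (at t = -7), with y = -31.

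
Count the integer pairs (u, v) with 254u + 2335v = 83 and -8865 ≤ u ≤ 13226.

gcd(2335, 254):
  2335 = 9×254 + 49
  254 = 5×49 + 9
  49 = 5×9 + 4
  9 = 2×4 + 1
  4 = 4×1
so gcd(2335, 254) = 1.
Back-substitute for Bézout coefficients:
  1 = 9 - 2×4
  ... = 254×(524) + 2335×(-57)
Scale by 83: particular solution (43492, -4731); reduce u mod 2335: (1462, -159).
General solution: u = 1462 + 2335t, v = -159 - 254t for integer t.
-8865 ≤ 1462 + 2335t ≤ 13226 gives t ∈ [-4, 5], which is 10 values.

10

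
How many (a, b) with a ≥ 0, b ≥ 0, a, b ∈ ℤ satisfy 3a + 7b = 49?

3

gcd(7, 3) = 1  (7 = 2·3 + 1, 3 = 3·1).
Back-substituting, 3·(-2) + 7·(1) = 1.
Scale by 49: one solution is (-98, 49). Reduce a mod 7: (0, 7).
General: a = 0 + 7t, b = 7 - 3t.
a ≥ 0 ⇒ t ≥ 0; b ≥ 0 ⇒ t ≤ 2. So t ∈ [0, 2]: 3 solutions.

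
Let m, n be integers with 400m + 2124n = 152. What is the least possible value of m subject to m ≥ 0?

gcd(2124, 400) = 4.
4 divides 152, so solutions exist.
By Bézout, 400*(154) + 2124*(-29) = 4.
Scale by 152/4 = 38: (m₀, n₀) = (5852, -1102).
General solution: m = 5852 + 531t, n = -1102 - 100t for integer t.
m ≥ 0: smallest is 5852 mod 531 = 11 (at t = -11), with n = -2.

11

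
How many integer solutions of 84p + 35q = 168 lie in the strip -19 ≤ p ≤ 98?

gcd(84, 35) = 7.
By Bézout, 84*(-2) + 35*(5) = 7.
Particular solution: (2, 0).
General solution: p = 2 + 5t, q = 0 - 12t for integer t.
-19 ≤ 2 + 5t ≤ 98 gives t ∈ [-4, 19], which is 24 values.

24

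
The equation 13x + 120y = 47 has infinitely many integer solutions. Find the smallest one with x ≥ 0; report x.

59

gcd(120, 13) = 1  (120 = 9·13 + 3, 13 = 4·3 + 1, 3 = 3·1).
1 divides 47, so solutions exist.
Back-substituting, 13·(37) + 120·(-4) = 1.
Scale by 47/1 = 47: (x₀, y₀) = (1739, -188).
General solution: x = 1739 + 120t, y = -188 - 13t for integer t.
x ≥ 0: smallest is 1739 mod 120 = 59 (at t = -14), with y = -6.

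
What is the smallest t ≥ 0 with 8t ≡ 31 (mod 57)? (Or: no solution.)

11

gcd(57, 8):
  57 = 7*8 + 1
  8 = 8*1
so gcd(57, 8) = 1.
1 divides 31, so solutions exist.
Back-substitute for Bézout coefficients:
  1 = 57 - 7*8
  ... = 8*(-7) + 57*(1)
So 8*(-7) ≡ 1 (mod 57); multiply by 31: t ≡ -217 (mod 57).
Smallest nonnegative: t = -217 mod 57 = 11.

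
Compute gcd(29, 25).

1

gcd(29, 25):
  29 = 1×25 + 4
  25 = 6×4 + 1
  4 = 4×1
so gcd(29, 25) = 1.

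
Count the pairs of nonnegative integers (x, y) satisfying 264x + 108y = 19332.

9

gcd(264, 108):
  264 = 2×108 + 48
  108 = 2×48 + 12
  48 = 4×12
so gcd(264, 108) = 12.
Back-substitute for Bézout coefficients:
  12 = 108 - 2×48
  ... = 264×(-2) + 108×(5)
Scale by 1611: one solution is (-3222, 8055). Reduce x mod 9: (0, 179).
General: x = 0 + 9t, y = 179 - 22t.
x ≥ 0 ⇒ t ≥ 0; y ≥ 0 ⇒ t ≤ 8. So t ∈ [0, 8]: 9 solutions.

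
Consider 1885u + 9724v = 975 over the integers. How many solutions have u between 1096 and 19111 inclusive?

gcd(9724, 1885) = 13.
By Bézout, 1885*(325) + 9724*(-63) = 13.
Particular solution: (439, -85).
General solution: u = 439 + 748t, v = -85 - 145t for integer t.
1096 ≤ 439 + 748t ≤ 19111 gives t ∈ [1, 24], which is 24 values.

24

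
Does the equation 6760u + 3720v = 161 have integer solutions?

gcd(6760, 3720) = 40  (6760 = 1·3720 + 3040, 3720 = 1·3040 + 680, 3040 = 4·680 + 320, 680 = 2·320 + 40, 320 = 8·40).
40 does not divide 161 (remainder 1), so no integer solutions.

no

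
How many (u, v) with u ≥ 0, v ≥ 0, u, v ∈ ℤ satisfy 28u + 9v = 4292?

gcd(28, 9) = 1  (28 = 3×9 + 1, 9 = 9×1).
Back-substituting, 28×(1) + 9×(-3) = 1.
Scale by 4292: one solution is (4292, -12876). Reduce u mod 9: (8, 452).
General: u = 8 + 9t, v = 452 - 28t.
u ≥ 0 ⇒ t ≥ 0; v ≥ 0 ⇒ t ≤ 16. So t ∈ [0, 16]: 17 solutions.

17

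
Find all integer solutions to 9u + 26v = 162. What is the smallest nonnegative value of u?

18

gcd(26, 9) = 1  (26 = 2×9 + 8, 9 = 1×8 + 1, 8 = 8×1).
1 divides 162, so solutions exist.
Back-substituting, 9×(3) + 26×(-1) = 1.
Scale by 162/1 = 162: (u₀, v₀) = (486, -162).
General solution: u = 486 + 26t, v = -162 - 9t for integer t.
u ≥ 0: smallest is 486 mod 26 = 18 (at t = -18), with v = 0.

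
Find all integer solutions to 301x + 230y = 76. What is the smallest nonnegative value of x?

176

gcd(301, 230) = 1  (301 = 1*230 + 71, 230 = 3*71 + 17, 71 = 4*17 + 3, 17 = 5*3 + 2, 3 = 1*2 + 1, 2 = 2*1).
1 divides 76, so solutions exist.
Back-substituting, 301*(81) + 230*(-106) = 1.
Scale by 76/1 = 76: (x₀, y₀) = (6156, -8056).
General solution: x = 6156 + 230t, y = -8056 - 301t for integer t.
x ≥ 0: smallest is 6156 mod 230 = 176 (at t = -26), with y = -230.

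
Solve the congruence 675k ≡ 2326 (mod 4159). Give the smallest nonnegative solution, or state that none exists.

gcd(4159, 675):
  4159 = 6×675 + 109
  675 = 6×109 + 21
  109 = 5×21 + 4
  21 = 5×4 + 1
  4 = 4×1
so gcd(4159, 675) = 1.
1 divides 2326, so solutions exist.
Back-substitute for Bézout coefficients:
  1 = 21 - 5×4
  ... = 675×(992) + 4159×(-161)
So 675×(992) ≡ 1 (mod 4159); multiply by 2326: k ≡ 2307392 (mod 4159).
Smallest nonnegative: k = 2307392 mod 4159 = 3306.

3306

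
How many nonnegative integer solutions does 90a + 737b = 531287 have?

8

gcd(737, 90) = 1.
By Bézout, 90·(303) + 737·(-37) = 1.
One solution: (736, 631).
General: a = 736 + 737t, b = 631 - 90t.
a ≥ 0 ⇒ t ≥ 0; b ≥ 0 ⇒ t ≤ 7. So t ∈ [0, 7]: 8 solutions.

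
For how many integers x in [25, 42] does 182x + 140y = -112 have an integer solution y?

1

gcd(182, 140):
  182 = 1·140 + 42
  140 = 3·42 + 14
  42 = 3·14
so gcd(182, 140) = 14.
Back-substitute for Bézout coefficients:
  14 = 140 - 3·42
  ... = 182·(-3) + 140·(4)
Scale by -8: particular solution (24, -32); reduce x mod 10: (4, -6).
General solution: x = 4 + 10t, y = -6 - 13t for integer t.
25 ≤ 4 + 10t ≤ 42 gives t ∈ [3, 3], which is 1 value.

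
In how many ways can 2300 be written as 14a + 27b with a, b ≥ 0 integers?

6

gcd(27, 14):
  27 = 1×14 + 13
  14 = 1×13 + 1
  13 = 13×1
so gcd(27, 14) = 1.
Back-substitute for Bézout coefficients:
  1 = 14 - 1×13
  ... = 14×(2) + 27×(-1)
Scale by 2300: one solution is (4600, -2300). Reduce a mod 27: (10, 80).
General: a = 10 + 27t, b = 80 - 14t.
a ≥ 0 ⇒ t ≥ 0; b ≥ 0 ⇒ t ≤ 5. So t ∈ [0, 5]: 6 solutions.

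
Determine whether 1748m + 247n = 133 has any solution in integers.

yes

gcd(1748, 247) = 19.
19 divides 133, so integer solutions exist.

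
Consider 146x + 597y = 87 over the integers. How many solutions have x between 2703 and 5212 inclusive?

gcd(597, 146):
  597 = 4×146 + 13
  146 = 11×13 + 3
  13 = 4×3 + 1
  3 = 3×1
so gcd(597, 146) = 1.
Back-substitute for Bézout coefficients:
  1 = 13 - 4×3
  ... = 146×(-184) + 597×(45)
Scale by 87: particular solution (-16008, 3915); reduce x mod 597: (111, -27).
General solution: x = 111 + 597t, y = -27 - 146t for integer t.
2703 ≤ 111 + 597t ≤ 5212 gives t ∈ [5, 8], which is 4 values.

4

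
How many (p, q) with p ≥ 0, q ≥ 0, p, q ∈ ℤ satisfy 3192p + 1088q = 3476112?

gcd(3192, 1088) = 8  (3192 = 2·1088 + 1016, 1088 = 1·1016 + 72, 1016 = 14·72 + 8, 72 = 9·8).
Back-substituting, 3192·(15) + 1088·(-44) = 8.
Scale by 434514: one solution is (6517710, -19118616). Reduce p mod 136: (46, 3060).
General: p = 46 + 136t, q = 3060 - 399t.
p ≥ 0 ⇒ t ≥ 0; q ≥ 0 ⇒ t ≤ 7. So t ∈ [0, 7]: 8 solutions.

8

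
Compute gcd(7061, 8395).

gcd(8395, 7061):
  8395 = 1·7061 + 1334
  7061 = 5·1334 + 391
  1334 = 3·391 + 161
  391 = 2·161 + 69
  161 = 2·69 + 23
  69 = 3·23
so gcd(8395, 7061) = 23.

23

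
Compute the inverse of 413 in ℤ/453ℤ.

gcd(453, 413) = 1.
By Bézout, 413·(-34) + 453·(31) = 1.
So 413·-34 ≡ 1 (mod 453), and -34 mod 453 = 419.

419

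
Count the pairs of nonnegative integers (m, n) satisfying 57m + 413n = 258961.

gcd(413, 57):
  413 = 7×57 + 14
  57 = 4×14 + 1
  14 = 14×1
so gcd(413, 57) = 1.
Back-substitute for Bézout coefficients:
  1 = 57 - 4×14
  ... = 57×(29) + 413×(-4)
Scale by 258961: one solution is (7509869, -1035844). Reduce m mod 413: (290, 587).
General: m = 290 + 413t, n = 587 - 57t.
m ≥ 0 ⇒ t ≥ 0; n ≥ 0 ⇒ t ≤ 10. So t ∈ [0, 10]: 11 solutions.

11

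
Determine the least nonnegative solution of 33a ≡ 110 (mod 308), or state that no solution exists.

gcd(308, 33) = 11.
11 divides 110, so solutions exist.
By Bézout, 33×(-9) + 308×(1) = 11.
So 33×(-9) ≡ 11 (mod 308); multiply by 10: a ≡ -90 (mod 28).
Smallest nonnegative: a = -90 mod 28 = 22.

22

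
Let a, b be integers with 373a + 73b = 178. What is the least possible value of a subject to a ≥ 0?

gcd(373, 73) = 1  (373 = 5·73 + 8, 73 = 9·8 + 1, 8 = 8·1).
1 divides 178, so solutions exist.
Back-substituting, 373·(-9) + 73·(46) = 1.
Scale by 178/1 = 178: (a₀, b₀) = (-1602, 8188).
General solution: a = -1602 + 73t, b = 8188 - 373t for integer t.
a ≥ 0: smallest is -1602 mod 73 = 4 (at t = 22), with b = -18.

4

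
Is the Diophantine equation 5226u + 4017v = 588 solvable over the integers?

gcd(5226, 4017) = 39  (5226 = 1×4017 + 1209, 4017 = 3×1209 + 390, 1209 = 3×390 + 39, 390 = 10×39).
39 does not divide 588 (remainder 3), so no integer solutions.

no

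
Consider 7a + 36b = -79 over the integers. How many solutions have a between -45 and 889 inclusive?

gcd(36, 7) = 1.
By Bézout, 7×(-5) + 36×(1) = 1.
Particular solution: (35, -9).
General solution: a = 35 + 36t, b = -9 - 7t for integer t.
-45 ≤ 35 + 36t ≤ 889 gives t ∈ [-2, 23], which is 26 values.

26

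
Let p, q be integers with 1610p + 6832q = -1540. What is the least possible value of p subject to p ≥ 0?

gcd(6832, 1610):
  6832 = 4*1610 + 392
  1610 = 4*392 + 42
  392 = 9*42 + 14
  42 = 3*14
so gcd(6832, 1610) = 14.
14 divides -1540, so solutions exist.
Back-substitute for Bézout coefficients:
  14 = 392 - 9*42
  ... = 1610*(-157) + 6832*(37)
Scale by -1540/14 = -110: (p₀, q₀) = (17270, -4070).
General solution: p = 17270 + 488t, q = -4070 - 115t for integer t.
p ≥ 0: smallest is 17270 mod 488 = 190 (at t = -35), with q = -45.

190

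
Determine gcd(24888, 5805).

gcd(24888, 5805):
  24888 = 4×5805 + 1668
  5805 = 3×1668 + 801
  1668 = 2×801 + 66
  801 = 12×66 + 9
  66 = 7×9 + 3
  9 = 3×3
so gcd(24888, 5805) = 3.

3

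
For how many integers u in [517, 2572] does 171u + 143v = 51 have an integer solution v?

gcd(171, 143) = 1  (171 = 1×143 + 28, 143 = 5×28 + 3, 28 = 9×3 + 1, 3 = 3×1).
Back-substituting, 171×(46) + 143×(-55) = 1.
Scale by 51: particular solution (2346, -2805); reduce u mod 143: (58, -69).
General solution: u = 58 + 143t, v = -69 - 171t for integer t.
517 ≤ 58 + 143t ≤ 2572 gives t ∈ [4, 17], which is 14 values.

14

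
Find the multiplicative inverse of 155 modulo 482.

255

gcd(482, 155):
  482 = 3×155 + 17
  155 = 9×17 + 2
  17 = 8×2 + 1
  2 = 2×1
so gcd(482, 155) = 1.
Back-substitute for Bézout coefficients:
  1 = 17 - 8×2
  ... = 155×(-227) + 482×(73)
So 155×-227 ≡ 1 (mod 482), and -227 mod 482 = 255.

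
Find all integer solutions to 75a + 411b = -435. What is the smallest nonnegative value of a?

gcd(411, 75):
  411 = 5×75 + 36
  75 = 2×36 + 3
  36 = 12×3
so gcd(411, 75) = 3.
3 divides -435, so solutions exist.
Back-substitute for Bézout coefficients:
  3 = 75 - 2×36
  ... = 75×(11) + 411×(-2)
Scale by -435/3 = -145: (a₀, b₀) = (-1595, 290).
General solution: a = -1595 + 137t, b = 290 - 25t for integer t.
a ≥ 0: smallest is -1595 mod 137 = 49 (at t = 12), with b = -10.

49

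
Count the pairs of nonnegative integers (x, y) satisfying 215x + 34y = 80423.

gcd(215, 34):
  215 = 6×34 + 11
  34 = 3×11 + 1
  11 = 11×1
so gcd(215, 34) = 1.
Back-substitute for Bézout coefficients:
  1 = 34 - 3×11
  ... = 215×(-3) + 34×(19)
Scale by 80423: one solution is (-241269, 1528037). Reduce x mod 34: (29, 2182).
General: x = 29 + 34t, y = 2182 - 215t.
x ≥ 0 ⇒ t ≥ 0; y ≥ 0 ⇒ t ≤ 10. So t ∈ [0, 10]: 11 solutions.

11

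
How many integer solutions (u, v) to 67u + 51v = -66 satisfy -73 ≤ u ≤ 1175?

24

gcd(67, 51):
  67 = 1×51 + 16
  51 = 3×16 + 3
  16 = 5×3 + 1
  3 = 3×1
so gcd(67, 51) = 1.
Back-substitute for Bézout coefficients:
  1 = 16 - 5×3
  ... = 67×(16) + 51×(-21)
Scale by -66: particular solution (-1056, 1386); reduce u mod 51: (15, -21).
General solution: u = 15 + 51t, v = -21 - 67t for integer t.
-73 ≤ 15 + 51t ≤ 1175 gives t ∈ [-1, 22], which is 24 values.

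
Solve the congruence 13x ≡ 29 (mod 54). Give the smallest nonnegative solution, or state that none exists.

gcd(54, 13):
  54 = 4·13 + 2
  13 = 6·2 + 1
  2 = 2·1
so gcd(54, 13) = 1.
1 divides 29, so solutions exist.
Back-substitute for Bézout coefficients:
  1 = 13 - 6·2
  ... = 13·(25) + 54·(-6)
So 13·(25) ≡ 1 (mod 54); multiply by 29: x ≡ 725 (mod 54).
Smallest nonnegative: x = 725 mod 54 = 23.

23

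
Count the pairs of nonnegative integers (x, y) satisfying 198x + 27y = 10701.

18

gcd(198, 27) = 9.
By Bézout, 198×(1) + 27×(-7) = 9.
One solution: (1, 389).
General: x = 1 + 3t, y = 389 - 22t.
x ≥ 0 ⇒ t ≥ 0; y ≥ 0 ⇒ t ≤ 17. So t ∈ [0, 17]: 18 solutions.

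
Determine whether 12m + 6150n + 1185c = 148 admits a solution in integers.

gcd(6150, 12) = 6  (6150 = 512·12 + 6, 12 = 2·6).
gcd(6, 1185) = 3.
3 does not divide 148 (remainder 1), so no integer solutions.

no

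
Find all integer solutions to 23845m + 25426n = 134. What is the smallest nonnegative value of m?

gcd(25426, 23845) = 1.
1 divides 134, so solutions exist.
By Bézout, 23845×(-6063) + 25426×(5686) = 1.
Scale by 134/1 = 134: (m₀, n₀) = (-812442, 761924).
General solution: m = -812442 + 25426t, n = 761924 - 23845t for integer t.
m ≥ 0: smallest is -812442 mod 25426 = 1190 (at t = 32), with n = -1116.

1190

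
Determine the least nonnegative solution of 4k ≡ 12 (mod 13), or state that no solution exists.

gcd(13, 4) = 1.
1 divides 12, so solutions exist.
By Bézout, 4×(-3) + 13×(1) = 1.
So 4×(-3) ≡ 1 (mod 13); multiply by 12: k ≡ -36 (mod 13).
Smallest nonnegative: k = -36 mod 13 = 3.

3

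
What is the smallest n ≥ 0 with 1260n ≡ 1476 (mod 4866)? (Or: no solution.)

789

gcd(4866, 1260) = 6  (4866 = 3*1260 + 1086, 1260 = 1*1086 + 174, 1086 = 6*174 + 42, 174 = 4*42 + 6, 42 = 7*6).
6 divides 1476, so solutions exist.
Back-substituting, 1260*(112) + 4866*(-29) = 6.
So 1260*(112) ≡ 6 (mod 4866); multiply by 246: n ≡ 27552 (mod 811).
Smallest nonnegative: n = 27552 mod 811 = 789.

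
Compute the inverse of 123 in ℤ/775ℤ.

gcd(775, 123) = 1  (775 = 6×123 + 37, 123 = 3×37 + 12, 37 = 3×12 + 1, 12 = 12×1).
Back-substituting, 123×(-63) + 775×(10) = 1.
So 123×-63 ≡ 1 (mod 775), and -63 mod 775 = 712.

712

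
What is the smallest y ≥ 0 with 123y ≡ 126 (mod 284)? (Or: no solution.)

gcd(284, 123):
  284 = 2·123 + 38
  123 = 3·38 + 9
  38 = 4·9 + 2
  9 = 4·2 + 1
  2 = 2·1
so gcd(284, 123) = 1.
1 divides 126, so solutions exist.
Back-substitute for Bézout coefficients:
  1 = 9 - 4·2
  ... = 123·(127) + 284·(-55)
So 123·(127) ≡ 1 (mod 284); multiply by 126: y ≡ 16002 (mod 284).
Smallest nonnegative: y = 16002 mod 284 = 98.

98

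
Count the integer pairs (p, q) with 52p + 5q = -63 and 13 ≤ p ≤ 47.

gcd(52, 5) = 1  (52 = 10×5 + 2, 5 = 2×2 + 1, 2 = 2×1).
Back-substituting, 52×(-2) + 5×(21) = 1.
Scale by -63: particular solution (126, -1323); reduce p mod 5: (1, -23).
General solution: p = 1 + 5t, q = -23 - 52t for integer t.
13 ≤ 1 + 5t ≤ 47 gives t ∈ [3, 9], which is 7 values.

7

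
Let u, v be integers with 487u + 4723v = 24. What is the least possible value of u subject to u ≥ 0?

gcd(4723, 487) = 1  (4723 = 9·487 + 340, 487 = 1·340 + 147, 340 = 2·147 + 46, 147 = 3·46 + 9, 46 = 5·9 + 1, 9 = 9·1).
1 divides 24, so solutions exist.
Back-substituting, 487·(-514) + 4723·(53) = 1.
Scale by 24/1 = 24: (u₀, v₀) = (-12336, 1272).
General solution: u = -12336 + 4723t, v = 1272 - 487t for integer t.
u ≥ 0: smallest is -12336 mod 4723 = 1833 (at t = 3), with v = -189.

1833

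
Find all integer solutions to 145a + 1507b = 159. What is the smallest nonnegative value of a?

gcd(1507, 145) = 1.
1 divides 159, so solutions exist.
By Bézout, 145*(-291) + 1507*(28) = 1.
Scale by 159/1 = 159: (a₀, b₀) = (-46269, 4452).
General solution: a = -46269 + 1507t, b = 4452 - 145t for integer t.
a ≥ 0: smallest is -46269 mod 1507 = 448 (at t = 31), with b = -43.

448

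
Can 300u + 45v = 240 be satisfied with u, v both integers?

gcd(300, 45) = 15  (300 = 6×45 + 30, 45 = 1×30 + 15, 30 = 2×15).
15 divides 240, so integer solutions exist.

yes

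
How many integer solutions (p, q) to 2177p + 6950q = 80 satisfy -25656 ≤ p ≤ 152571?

gcd(6950, 2177) = 1  (6950 = 3·2177 + 419, 2177 = 5·419 + 82, 419 = 5·82 + 9, 82 = 9·9 + 1, 9 = 9·1).
Back-substituting, 2177·(763) + 6950·(-239) = 1.
Scale by 80: particular solution (61040, -19120); reduce p mod 6950: (5440, -1704).
General solution: p = 5440 + 6950t, q = -1704 - 2177t for integer t.
-25656 ≤ 5440 + 6950t ≤ 152571 gives t ∈ [-4, 21], which is 26 values.

26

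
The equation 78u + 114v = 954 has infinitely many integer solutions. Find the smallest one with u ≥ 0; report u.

2

gcd(114, 78):
  114 = 1*78 + 36
  78 = 2*36 + 6
  36 = 6*6
so gcd(114, 78) = 6.
6 divides 954, so solutions exist.
Back-substitute for Bézout coefficients:
  6 = 78 - 2*36
  ... = 78*(3) + 114*(-2)
Scale by 954/6 = 159: (u₀, v₀) = (477, -318).
General solution: u = 477 + 19t, v = -318 - 13t for integer t.
u ≥ 0: smallest is 477 mod 19 = 2 (at t = -25), with v = 7.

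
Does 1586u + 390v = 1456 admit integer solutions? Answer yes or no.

yes

gcd(1586, 390) = 26  (1586 = 4×390 + 26, 390 = 15×26).
26 divides 1456, so integer solutions exist.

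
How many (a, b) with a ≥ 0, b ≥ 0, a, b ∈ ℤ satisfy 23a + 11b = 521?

2

gcd(23, 11) = 1.
By Bézout, 23×(1) + 11×(-2) = 1.
One solution: (4, 39).
General: a = 4 + 11t, b = 39 - 23t.
a ≥ 0 ⇒ t ≥ 0; b ≥ 0 ⇒ t ≤ 1. So t ∈ [0, 1]: 2 solutions.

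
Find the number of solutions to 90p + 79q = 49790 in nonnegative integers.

gcd(90, 79):
  90 = 1*79 + 11
  79 = 7*11 + 2
  11 = 5*2 + 1
  2 = 2*1
so gcd(90, 79) = 1.
Back-substitute for Bézout coefficients:
  1 = 11 - 5*2
  ... = 90*(36) + 79*(-41)
Scale by 49790: one solution is (1792440, -2041390). Reduce p mod 79: (9, 620).
General: p = 9 + 79t, q = 620 - 90t.
p ≥ 0 ⇒ t ≥ 0; q ≥ 0 ⇒ t ≤ 6. So t ∈ [0, 6]: 7 solutions.

7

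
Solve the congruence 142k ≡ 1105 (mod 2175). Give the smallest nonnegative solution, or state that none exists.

gcd(2175, 142) = 1.
1 divides 1105, so solutions exist.
By Bézout, 142·(628) + 2175·(-41) = 1.
So 142·(628) ≡ 1 (mod 2175); multiply by 1105: k ≡ 693940 (mod 2175).
Smallest nonnegative: k = 693940 mod 2175 = 115.

115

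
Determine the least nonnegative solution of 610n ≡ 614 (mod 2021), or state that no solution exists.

1313

gcd(2021, 610) = 1  (2021 = 3·610 + 191, 610 = 3·191 + 37, 191 = 5·37 + 6, 37 = 6·6 + 1, 6 = 6·1).
1 divides 614, so solutions exist.
Back-substituting, 610·(328) + 2021·(-99) = 1.
So 610·(328) ≡ 1 (mod 2021); multiply by 614: n ≡ 201392 (mod 2021).
Smallest nonnegative: n = 201392 mod 2021 = 1313.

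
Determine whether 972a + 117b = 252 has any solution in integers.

gcd(972, 117):
  972 = 8·117 + 36
  117 = 3·36 + 9
  36 = 4·9
so gcd(972, 117) = 9.
9 divides 252, so integer solutions exist.

yes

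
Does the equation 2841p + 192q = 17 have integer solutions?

gcd(2841, 192) = 3  (2841 = 14*192 + 153, 192 = 1*153 + 39, 153 = 3*39 + 36, 39 = 1*36 + 3, 36 = 12*3).
3 does not divide 17 (remainder 2), so no integer solutions.

no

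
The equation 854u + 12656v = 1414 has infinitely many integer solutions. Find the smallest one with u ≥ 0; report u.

gcd(12656, 854) = 14.
14 divides 1414, so solutions exist.
By Bézout, 854×(-163) + 12656×(11) = 14.
Scale by 1414/14 = 101: (u₀, v₀) = (-16463, 1111).
General solution: u = -16463 + 904t, v = 1111 - 61t for integer t.
u ≥ 0: smallest is -16463 mod 904 = 713 (at t = 19), with v = -48.

713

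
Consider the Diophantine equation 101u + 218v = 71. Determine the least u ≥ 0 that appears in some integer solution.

141

gcd(218, 101):
  218 = 2·101 + 16
  101 = 6·16 + 5
  16 = 3·5 + 1
  5 = 5·1
so gcd(218, 101) = 1.
1 divides 71, so solutions exist.
Back-substitute for Bézout coefficients:
  1 = 16 - 3·5
  ... = 101·(-41) + 218·(19)
Scale by 71/1 = 71: (u₀, v₀) = (-2911, 1349).
General solution: u = -2911 + 218t, v = 1349 - 101t for integer t.
u ≥ 0: smallest is -2911 mod 218 = 141 (at t = 14), with v = -65.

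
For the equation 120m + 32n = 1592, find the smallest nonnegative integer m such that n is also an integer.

1

gcd(120, 32):
  120 = 3*32 + 24
  32 = 1*24 + 8
  24 = 3*8
so gcd(120, 32) = 8.
8 divides 1592, so solutions exist.
Back-substitute for Bézout coefficients:
  8 = 32 - 1*24
  ... = 120*(-1) + 32*(4)
Scale by 1592/8 = 199: (m₀, n₀) = (-199, 796).
General solution: m = -199 + 4t, n = 796 - 15t for integer t.
m ≥ 0: smallest is -199 mod 4 = 1 (at t = 50), with n = 46.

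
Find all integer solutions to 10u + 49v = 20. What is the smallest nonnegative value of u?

gcd(49, 10):
  49 = 4*10 + 9
  10 = 1*9 + 1
  9 = 9*1
so gcd(49, 10) = 1.
1 divides 20, so solutions exist.
Back-substitute for Bézout coefficients:
  1 = 10 - 1*9
  ... = 10*(5) + 49*(-1)
Scale by 20/1 = 20: (u₀, v₀) = (100, -20).
General solution: u = 100 + 49t, v = -20 - 10t for integer t.
u ≥ 0: smallest is 100 mod 49 = 2 (at t = -2), with v = 0.

2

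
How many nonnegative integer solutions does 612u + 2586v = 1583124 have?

6

gcd(2586, 612) = 6.
By Bézout, 612*(131) + 2586*(-31) = 6.
One solution: (398, 518).
General: u = 398 + 431t, v = 518 - 102t.
u ≥ 0 ⇒ t ≥ 0; v ≥ 0 ⇒ t ≤ 5. So t ∈ [0, 5]: 6 solutions.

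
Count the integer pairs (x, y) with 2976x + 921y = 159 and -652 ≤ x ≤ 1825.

gcd(2976, 921) = 3  (2976 = 3*921 + 213, 921 = 4*213 + 69, 213 = 3*69 + 6, 69 = 11*6 + 3, 6 = 2*3).
Back-substituting, 2976*(-147) + 921*(475) = 3.
Scale by 53: particular solution (-7791, 25175); reduce x mod 307: (191, -617).
General solution: x = 191 + 307t, y = -617 - 992t for integer t.
-652 ≤ 191 + 307t ≤ 1825 gives t ∈ [-2, 5], which is 8 values.

8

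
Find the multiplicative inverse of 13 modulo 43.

gcd(43, 13) = 1  (43 = 3×13 + 4, 13 = 3×4 + 1, 4 = 4×1).
Back-substituting, 13×(10) + 43×(-3) = 1.
So 13×10 ≡ 1 (mod 43), and 10 mod 43 = 10.

10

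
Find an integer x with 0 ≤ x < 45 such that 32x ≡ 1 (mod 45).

gcd(45, 32) = 1.
By Bézout, 32×(-7) + 45×(5) = 1.
So 32×-7 ≡ 1 (mod 45), and -7 mod 45 = 38.

38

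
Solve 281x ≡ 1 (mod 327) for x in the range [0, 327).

263

gcd(327, 281) = 1.
By Bézout, 281*(-64) + 327*(55) = 1.
So 281*-64 ≡ 1 (mod 327), and -64 mod 327 = 263.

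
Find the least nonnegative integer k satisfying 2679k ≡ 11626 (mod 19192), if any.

gcd(19192, 2679) = 1  (19192 = 7*2679 + 439, 2679 = 6*439 + 45, 439 = 9*45 + 34, 45 = 1*34 + 11, 34 = 3*11 + 1, 11 = 11*1).
1 divides 11626, so solutions exist.
Back-substituting, 2679*(-1705) + 19192*(238) = 1.
So 2679*(-1705) ≡ 1 (mod 19192); multiply by 11626: k ≡ -19822330 (mod 19192).
Smallest nonnegative: k = -19822330 mod 19192 = 3006.

3006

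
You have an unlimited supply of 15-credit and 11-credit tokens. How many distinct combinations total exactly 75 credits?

1

Need nonnegative integers with 15j + 11k = 75.
gcd(15, 11) = 1, and 15·(3) + 11·(-4) = 1.
So (j₀, k₀) = (225, -300); general j = 225 + 11t, k = -300 - 15t.
j ≥ 0 ⇒ t ≥ -20; k ≥ 0 ⇒ t ≤ -20. That's 1 value of t.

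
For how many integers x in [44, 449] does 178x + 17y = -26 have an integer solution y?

gcd(178, 17):
  178 = 10*17 + 8
  17 = 2*8 + 1
  8 = 8*1
so gcd(178, 17) = 1.
Back-substitute for Bézout coefficients:
  1 = 17 - 2*8
  ... = 178*(-2) + 17*(21)
Scale by -26: particular solution (52, -546); reduce x mod 17: (1, -12).
General solution: x = 1 + 17t, y = -12 - 178t for integer t.
44 ≤ 1 + 17t ≤ 449 gives t ∈ [3, 26], which is 24 values.

24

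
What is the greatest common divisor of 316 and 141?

1

gcd(316, 141):
  316 = 2×141 + 34
  141 = 4×34 + 5
  34 = 6×5 + 4
  5 = 1×4 + 1
  4 = 4×1
so gcd(316, 141) = 1.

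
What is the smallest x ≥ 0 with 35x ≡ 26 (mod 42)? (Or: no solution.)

gcd(42, 35):
  42 = 1·35 + 7
  35 = 5·7
so gcd(42, 35) = 7.
7 does not divide 26, so the congruence has no solution.

no solution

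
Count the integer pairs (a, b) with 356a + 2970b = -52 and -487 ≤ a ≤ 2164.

2

gcd(2970, 356) = 2  (2970 = 8*356 + 122, 356 = 2*122 + 112, 122 = 1*112 + 10, 112 = 11*10 + 2, 10 = 5*2).
Back-substituting, 356*(292) + 2970*(-35) = 2.
Scale by -26: particular solution (-7592, 910); reduce a mod 1485: (1318, -158).
General solution: a = 1318 + 1485t, b = -158 - 178t for integer t.
-487 ≤ 1318 + 1485t ≤ 2164 gives t ∈ [-1, 0], which is 2 values.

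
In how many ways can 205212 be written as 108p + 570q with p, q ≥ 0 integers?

gcd(570, 108) = 6  (570 = 5·108 + 30, 108 = 3·30 + 18, 30 = 1·18 + 12, 18 = 1·12 + 6, 12 = 2·6).
Back-substituting, 108·(37) + 570·(-7) = 6.
Scale by 34202: one solution is (1265474, -239414). Reduce p mod 95: (74, 346).
General: p = 74 + 95t, q = 346 - 18t.
p ≥ 0 ⇒ t ≥ 0; q ≥ 0 ⇒ t ≤ 19. So t ∈ [0, 19]: 20 solutions.

20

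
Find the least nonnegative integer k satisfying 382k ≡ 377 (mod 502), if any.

no solution

gcd(502, 382) = 2  (502 = 1·382 + 120, 382 = 3·120 + 22, 120 = 5·22 + 10, 22 = 2·10 + 2, 10 = 5·2).
2 does not divide 377, so the congruence has no solution.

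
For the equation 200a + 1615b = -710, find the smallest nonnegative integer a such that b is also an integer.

271

gcd(1615, 200):
  1615 = 8*200 + 15
  200 = 13*15 + 5
  15 = 3*5
so gcd(1615, 200) = 5.
5 divides -710, so solutions exist.
Back-substitute for Bézout coefficients:
  5 = 200 - 13*15
  ... = 200*(105) + 1615*(-13)
Scale by -710/5 = -142: (a₀, b₀) = (-14910, 1846).
General solution: a = -14910 + 323t, b = 1846 - 40t for integer t.
a ≥ 0: smallest is -14910 mod 323 = 271 (at t = 47), with b = -34.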